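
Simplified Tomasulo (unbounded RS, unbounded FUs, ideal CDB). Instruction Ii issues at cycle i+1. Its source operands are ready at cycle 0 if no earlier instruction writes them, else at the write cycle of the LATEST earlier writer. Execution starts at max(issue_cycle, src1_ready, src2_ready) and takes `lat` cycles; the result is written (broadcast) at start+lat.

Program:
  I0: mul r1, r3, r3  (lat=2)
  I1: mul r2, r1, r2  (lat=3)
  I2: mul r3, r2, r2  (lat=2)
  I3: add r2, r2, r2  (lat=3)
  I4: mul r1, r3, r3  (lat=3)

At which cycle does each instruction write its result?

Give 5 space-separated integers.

I0 mul r1: issue@1 deps=(None,None) exec_start@1 write@3
I1 mul r2: issue@2 deps=(0,None) exec_start@3 write@6
I2 mul r3: issue@3 deps=(1,1) exec_start@6 write@8
I3 add r2: issue@4 deps=(1,1) exec_start@6 write@9
I4 mul r1: issue@5 deps=(2,2) exec_start@8 write@11

Answer: 3 6 8 9 11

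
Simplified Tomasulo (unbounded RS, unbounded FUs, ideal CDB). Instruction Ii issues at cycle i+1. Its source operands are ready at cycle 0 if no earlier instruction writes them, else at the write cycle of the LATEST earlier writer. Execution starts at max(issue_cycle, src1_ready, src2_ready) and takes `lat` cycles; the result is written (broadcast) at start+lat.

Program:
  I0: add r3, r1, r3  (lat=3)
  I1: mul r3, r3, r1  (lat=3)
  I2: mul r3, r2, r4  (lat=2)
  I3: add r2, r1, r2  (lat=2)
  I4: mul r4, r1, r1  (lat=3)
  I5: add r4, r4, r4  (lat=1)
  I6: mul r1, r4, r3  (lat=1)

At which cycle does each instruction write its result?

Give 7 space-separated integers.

I0 add r3: issue@1 deps=(None,None) exec_start@1 write@4
I1 mul r3: issue@2 deps=(0,None) exec_start@4 write@7
I2 mul r3: issue@3 deps=(None,None) exec_start@3 write@5
I3 add r2: issue@4 deps=(None,None) exec_start@4 write@6
I4 mul r4: issue@5 deps=(None,None) exec_start@5 write@8
I5 add r4: issue@6 deps=(4,4) exec_start@8 write@9
I6 mul r1: issue@7 deps=(5,2) exec_start@9 write@10

Answer: 4 7 5 6 8 9 10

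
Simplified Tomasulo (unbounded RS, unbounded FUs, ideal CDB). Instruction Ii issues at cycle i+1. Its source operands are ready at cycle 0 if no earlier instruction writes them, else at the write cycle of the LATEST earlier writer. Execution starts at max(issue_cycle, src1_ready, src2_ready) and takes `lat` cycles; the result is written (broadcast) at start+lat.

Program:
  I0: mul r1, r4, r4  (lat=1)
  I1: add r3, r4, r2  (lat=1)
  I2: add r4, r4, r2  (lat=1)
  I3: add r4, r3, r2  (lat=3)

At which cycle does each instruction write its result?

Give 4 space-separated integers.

I0 mul r1: issue@1 deps=(None,None) exec_start@1 write@2
I1 add r3: issue@2 deps=(None,None) exec_start@2 write@3
I2 add r4: issue@3 deps=(None,None) exec_start@3 write@4
I3 add r4: issue@4 deps=(1,None) exec_start@4 write@7

Answer: 2 3 4 7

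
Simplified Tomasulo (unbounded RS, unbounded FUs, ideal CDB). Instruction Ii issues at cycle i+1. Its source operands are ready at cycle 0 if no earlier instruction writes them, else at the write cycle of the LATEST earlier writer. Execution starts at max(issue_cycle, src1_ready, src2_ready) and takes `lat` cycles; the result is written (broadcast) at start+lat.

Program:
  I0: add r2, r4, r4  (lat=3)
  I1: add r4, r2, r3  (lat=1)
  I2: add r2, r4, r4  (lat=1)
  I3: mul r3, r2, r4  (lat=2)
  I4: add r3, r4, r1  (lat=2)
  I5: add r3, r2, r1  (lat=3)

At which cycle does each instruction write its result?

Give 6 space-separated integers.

I0 add r2: issue@1 deps=(None,None) exec_start@1 write@4
I1 add r4: issue@2 deps=(0,None) exec_start@4 write@5
I2 add r2: issue@3 deps=(1,1) exec_start@5 write@6
I3 mul r3: issue@4 deps=(2,1) exec_start@6 write@8
I4 add r3: issue@5 deps=(1,None) exec_start@5 write@7
I5 add r3: issue@6 deps=(2,None) exec_start@6 write@9

Answer: 4 5 6 8 7 9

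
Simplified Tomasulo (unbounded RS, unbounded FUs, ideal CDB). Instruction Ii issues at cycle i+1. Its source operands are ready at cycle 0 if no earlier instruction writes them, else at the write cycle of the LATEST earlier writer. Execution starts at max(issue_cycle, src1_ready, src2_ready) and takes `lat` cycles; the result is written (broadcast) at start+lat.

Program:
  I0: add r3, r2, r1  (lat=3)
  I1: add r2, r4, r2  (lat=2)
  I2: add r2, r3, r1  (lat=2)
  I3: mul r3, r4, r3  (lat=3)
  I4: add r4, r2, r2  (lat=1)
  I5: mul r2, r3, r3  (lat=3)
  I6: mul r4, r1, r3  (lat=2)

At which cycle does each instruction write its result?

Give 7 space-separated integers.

Answer: 4 4 6 7 7 10 9

Derivation:
I0 add r3: issue@1 deps=(None,None) exec_start@1 write@4
I1 add r2: issue@2 deps=(None,None) exec_start@2 write@4
I2 add r2: issue@3 deps=(0,None) exec_start@4 write@6
I3 mul r3: issue@4 deps=(None,0) exec_start@4 write@7
I4 add r4: issue@5 deps=(2,2) exec_start@6 write@7
I5 mul r2: issue@6 deps=(3,3) exec_start@7 write@10
I6 mul r4: issue@7 deps=(None,3) exec_start@7 write@9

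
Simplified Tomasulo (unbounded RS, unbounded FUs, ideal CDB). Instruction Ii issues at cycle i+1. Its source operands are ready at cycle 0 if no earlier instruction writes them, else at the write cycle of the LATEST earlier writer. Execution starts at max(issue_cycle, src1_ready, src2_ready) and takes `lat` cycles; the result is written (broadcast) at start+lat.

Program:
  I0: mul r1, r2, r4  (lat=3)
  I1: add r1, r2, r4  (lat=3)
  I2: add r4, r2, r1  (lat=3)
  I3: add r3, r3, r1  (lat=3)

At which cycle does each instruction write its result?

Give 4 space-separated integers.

I0 mul r1: issue@1 deps=(None,None) exec_start@1 write@4
I1 add r1: issue@2 deps=(None,None) exec_start@2 write@5
I2 add r4: issue@3 deps=(None,1) exec_start@5 write@8
I3 add r3: issue@4 deps=(None,1) exec_start@5 write@8

Answer: 4 5 8 8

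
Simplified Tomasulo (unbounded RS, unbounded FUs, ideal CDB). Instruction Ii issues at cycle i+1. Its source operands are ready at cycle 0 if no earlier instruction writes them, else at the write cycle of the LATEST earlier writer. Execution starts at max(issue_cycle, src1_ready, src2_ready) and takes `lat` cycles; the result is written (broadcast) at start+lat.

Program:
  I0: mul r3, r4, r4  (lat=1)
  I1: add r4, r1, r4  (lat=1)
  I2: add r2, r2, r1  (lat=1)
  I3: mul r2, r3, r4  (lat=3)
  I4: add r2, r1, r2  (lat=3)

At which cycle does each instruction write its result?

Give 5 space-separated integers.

I0 mul r3: issue@1 deps=(None,None) exec_start@1 write@2
I1 add r4: issue@2 deps=(None,None) exec_start@2 write@3
I2 add r2: issue@3 deps=(None,None) exec_start@3 write@4
I3 mul r2: issue@4 deps=(0,1) exec_start@4 write@7
I4 add r2: issue@5 deps=(None,3) exec_start@7 write@10

Answer: 2 3 4 7 10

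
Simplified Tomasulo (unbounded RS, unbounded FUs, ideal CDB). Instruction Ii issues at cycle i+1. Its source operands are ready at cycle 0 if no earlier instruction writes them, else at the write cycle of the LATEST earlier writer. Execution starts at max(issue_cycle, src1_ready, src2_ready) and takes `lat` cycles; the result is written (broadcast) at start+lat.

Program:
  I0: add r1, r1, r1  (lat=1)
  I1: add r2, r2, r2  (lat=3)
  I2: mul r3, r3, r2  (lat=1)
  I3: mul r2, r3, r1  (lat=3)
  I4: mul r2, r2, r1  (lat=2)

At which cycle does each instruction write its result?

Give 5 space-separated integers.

I0 add r1: issue@1 deps=(None,None) exec_start@1 write@2
I1 add r2: issue@2 deps=(None,None) exec_start@2 write@5
I2 mul r3: issue@3 deps=(None,1) exec_start@5 write@6
I3 mul r2: issue@4 deps=(2,0) exec_start@6 write@9
I4 mul r2: issue@5 deps=(3,0) exec_start@9 write@11

Answer: 2 5 6 9 11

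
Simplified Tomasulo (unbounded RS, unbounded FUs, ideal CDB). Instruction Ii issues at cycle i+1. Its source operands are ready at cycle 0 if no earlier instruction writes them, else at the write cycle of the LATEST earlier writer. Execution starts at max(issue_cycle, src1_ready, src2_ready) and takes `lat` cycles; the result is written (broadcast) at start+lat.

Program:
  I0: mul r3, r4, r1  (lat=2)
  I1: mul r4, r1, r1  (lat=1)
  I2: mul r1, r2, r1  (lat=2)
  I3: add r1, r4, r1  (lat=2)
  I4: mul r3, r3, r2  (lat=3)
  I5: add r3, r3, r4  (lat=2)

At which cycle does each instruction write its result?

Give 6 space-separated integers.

I0 mul r3: issue@1 deps=(None,None) exec_start@1 write@3
I1 mul r4: issue@2 deps=(None,None) exec_start@2 write@3
I2 mul r1: issue@3 deps=(None,None) exec_start@3 write@5
I3 add r1: issue@4 deps=(1,2) exec_start@5 write@7
I4 mul r3: issue@5 deps=(0,None) exec_start@5 write@8
I5 add r3: issue@6 deps=(4,1) exec_start@8 write@10

Answer: 3 3 5 7 8 10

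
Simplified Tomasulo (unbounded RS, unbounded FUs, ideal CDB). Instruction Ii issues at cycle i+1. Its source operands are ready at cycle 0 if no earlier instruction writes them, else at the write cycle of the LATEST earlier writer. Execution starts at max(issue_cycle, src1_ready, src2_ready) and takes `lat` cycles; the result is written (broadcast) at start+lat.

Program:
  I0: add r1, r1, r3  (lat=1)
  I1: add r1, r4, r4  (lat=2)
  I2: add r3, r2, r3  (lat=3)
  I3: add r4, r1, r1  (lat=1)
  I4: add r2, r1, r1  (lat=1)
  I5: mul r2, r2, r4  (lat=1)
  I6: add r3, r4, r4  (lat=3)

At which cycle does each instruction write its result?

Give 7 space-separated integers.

Answer: 2 4 6 5 6 7 10

Derivation:
I0 add r1: issue@1 deps=(None,None) exec_start@1 write@2
I1 add r1: issue@2 deps=(None,None) exec_start@2 write@4
I2 add r3: issue@3 deps=(None,None) exec_start@3 write@6
I3 add r4: issue@4 deps=(1,1) exec_start@4 write@5
I4 add r2: issue@5 deps=(1,1) exec_start@5 write@6
I5 mul r2: issue@6 deps=(4,3) exec_start@6 write@7
I6 add r3: issue@7 deps=(3,3) exec_start@7 write@10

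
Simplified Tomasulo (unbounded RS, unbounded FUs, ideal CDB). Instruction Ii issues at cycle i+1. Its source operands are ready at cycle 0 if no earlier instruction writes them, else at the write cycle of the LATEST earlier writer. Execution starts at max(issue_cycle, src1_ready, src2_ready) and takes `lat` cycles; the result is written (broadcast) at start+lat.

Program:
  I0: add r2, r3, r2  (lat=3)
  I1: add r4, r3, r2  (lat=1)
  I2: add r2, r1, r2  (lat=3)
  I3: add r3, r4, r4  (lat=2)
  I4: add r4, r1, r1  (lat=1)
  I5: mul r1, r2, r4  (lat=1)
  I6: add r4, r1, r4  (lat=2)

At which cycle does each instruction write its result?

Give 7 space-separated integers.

Answer: 4 5 7 7 6 8 10

Derivation:
I0 add r2: issue@1 deps=(None,None) exec_start@1 write@4
I1 add r4: issue@2 deps=(None,0) exec_start@4 write@5
I2 add r2: issue@3 deps=(None,0) exec_start@4 write@7
I3 add r3: issue@4 deps=(1,1) exec_start@5 write@7
I4 add r4: issue@5 deps=(None,None) exec_start@5 write@6
I5 mul r1: issue@6 deps=(2,4) exec_start@7 write@8
I6 add r4: issue@7 deps=(5,4) exec_start@8 write@10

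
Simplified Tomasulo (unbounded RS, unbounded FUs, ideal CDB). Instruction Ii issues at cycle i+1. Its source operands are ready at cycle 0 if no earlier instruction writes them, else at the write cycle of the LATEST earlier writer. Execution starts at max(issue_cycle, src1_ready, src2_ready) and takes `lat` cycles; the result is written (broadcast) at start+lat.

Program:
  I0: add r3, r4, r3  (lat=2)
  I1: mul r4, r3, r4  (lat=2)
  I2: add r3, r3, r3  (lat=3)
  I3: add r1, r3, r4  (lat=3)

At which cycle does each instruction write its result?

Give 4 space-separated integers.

I0 add r3: issue@1 deps=(None,None) exec_start@1 write@3
I1 mul r4: issue@2 deps=(0,None) exec_start@3 write@5
I2 add r3: issue@3 deps=(0,0) exec_start@3 write@6
I3 add r1: issue@4 deps=(2,1) exec_start@6 write@9

Answer: 3 5 6 9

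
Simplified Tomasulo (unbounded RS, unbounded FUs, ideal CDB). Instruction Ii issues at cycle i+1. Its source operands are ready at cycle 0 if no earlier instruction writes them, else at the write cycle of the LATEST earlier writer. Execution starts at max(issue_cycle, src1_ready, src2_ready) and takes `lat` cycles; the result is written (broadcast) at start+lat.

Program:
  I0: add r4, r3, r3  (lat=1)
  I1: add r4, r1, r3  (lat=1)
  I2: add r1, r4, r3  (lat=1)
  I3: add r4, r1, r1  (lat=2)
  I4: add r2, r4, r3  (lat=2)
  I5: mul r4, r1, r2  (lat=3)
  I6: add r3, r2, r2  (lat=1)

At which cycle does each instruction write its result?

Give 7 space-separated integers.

Answer: 2 3 4 6 8 11 9

Derivation:
I0 add r4: issue@1 deps=(None,None) exec_start@1 write@2
I1 add r4: issue@2 deps=(None,None) exec_start@2 write@3
I2 add r1: issue@3 deps=(1,None) exec_start@3 write@4
I3 add r4: issue@4 deps=(2,2) exec_start@4 write@6
I4 add r2: issue@5 deps=(3,None) exec_start@6 write@8
I5 mul r4: issue@6 deps=(2,4) exec_start@8 write@11
I6 add r3: issue@7 deps=(4,4) exec_start@8 write@9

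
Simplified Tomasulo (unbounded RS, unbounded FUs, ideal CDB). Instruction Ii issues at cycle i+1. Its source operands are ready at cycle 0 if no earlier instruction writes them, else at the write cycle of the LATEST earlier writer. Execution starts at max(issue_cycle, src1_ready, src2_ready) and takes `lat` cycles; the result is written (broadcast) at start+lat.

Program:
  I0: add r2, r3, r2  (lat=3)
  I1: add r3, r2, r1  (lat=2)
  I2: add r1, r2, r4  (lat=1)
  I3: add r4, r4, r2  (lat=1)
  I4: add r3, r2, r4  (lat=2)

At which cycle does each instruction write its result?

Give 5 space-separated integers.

I0 add r2: issue@1 deps=(None,None) exec_start@1 write@4
I1 add r3: issue@2 deps=(0,None) exec_start@4 write@6
I2 add r1: issue@3 deps=(0,None) exec_start@4 write@5
I3 add r4: issue@4 deps=(None,0) exec_start@4 write@5
I4 add r3: issue@5 deps=(0,3) exec_start@5 write@7

Answer: 4 6 5 5 7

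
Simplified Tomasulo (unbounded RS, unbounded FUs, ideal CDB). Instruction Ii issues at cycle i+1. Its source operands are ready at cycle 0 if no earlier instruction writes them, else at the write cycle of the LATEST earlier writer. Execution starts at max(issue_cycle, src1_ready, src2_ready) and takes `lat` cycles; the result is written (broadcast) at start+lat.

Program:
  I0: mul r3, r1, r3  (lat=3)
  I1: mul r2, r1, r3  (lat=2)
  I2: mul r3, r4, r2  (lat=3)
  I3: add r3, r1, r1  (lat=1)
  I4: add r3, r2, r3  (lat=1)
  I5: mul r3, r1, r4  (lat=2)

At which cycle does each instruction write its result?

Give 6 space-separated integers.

Answer: 4 6 9 5 7 8

Derivation:
I0 mul r3: issue@1 deps=(None,None) exec_start@1 write@4
I1 mul r2: issue@2 deps=(None,0) exec_start@4 write@6
I2 mul r3: issue@3 deps=(None,1) exec_start@6 write@9
I3 add r3: issue@4 deps=(None,None) exec_start@4 write@5
I4 add r3: issue@5 deps=(1,3) exec_start@6 write@7
I5 mul r3: issue@6 deps=(None,None) exec_start@6 write@8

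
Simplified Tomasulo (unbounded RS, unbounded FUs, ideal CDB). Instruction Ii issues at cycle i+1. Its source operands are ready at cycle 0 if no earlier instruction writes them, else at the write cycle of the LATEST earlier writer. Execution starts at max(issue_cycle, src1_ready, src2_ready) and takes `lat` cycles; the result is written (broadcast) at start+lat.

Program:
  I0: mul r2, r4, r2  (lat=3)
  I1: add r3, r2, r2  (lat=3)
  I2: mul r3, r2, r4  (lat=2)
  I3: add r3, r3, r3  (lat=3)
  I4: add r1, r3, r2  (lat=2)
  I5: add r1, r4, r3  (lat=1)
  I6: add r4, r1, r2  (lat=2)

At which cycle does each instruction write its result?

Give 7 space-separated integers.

I0 mul r2: issue@1 deps=(None,None) exec_start@1 write@4
I1 add r3: issue@2 deps=(0,0) exec_start@4 write@7
I2 mul r3: issue@3 deps=(0,None) exec_start@4 write@6
I3 add r3: issue@4 deps=(2,2) exec_start@6 write@9
I4 add r1: issue@5 deps=(3,0) exec_start@9 write@11
I5 add r1: issue@6 deps=(None,3) exec_start@9 write@10
I6 add r4: issue@7 deps=(5,0) exec_start@10 write@12

Answer: 4 7 6 9 11 10 12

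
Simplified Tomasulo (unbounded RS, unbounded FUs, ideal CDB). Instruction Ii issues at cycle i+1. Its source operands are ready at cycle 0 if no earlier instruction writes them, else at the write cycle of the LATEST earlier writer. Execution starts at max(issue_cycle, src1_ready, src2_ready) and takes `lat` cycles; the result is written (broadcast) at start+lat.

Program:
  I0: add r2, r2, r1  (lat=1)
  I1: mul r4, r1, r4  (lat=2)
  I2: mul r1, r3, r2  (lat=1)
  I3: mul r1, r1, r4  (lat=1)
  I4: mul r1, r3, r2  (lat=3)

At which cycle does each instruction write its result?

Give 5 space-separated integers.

Answer: 2 4 4 5 8

Derivation:
I0 add r2: issue@1 deps=(None,None) exec_start@1 write@2
I1 mul r4: issue@2 deps=(None,None) exec_start@2 write@4
I2 mul r1: issue@3 deps=(None,0) exec_start@3 write@4
I3 mul r1: issue@4 deps=(2,1) exec_start@4 write@5
I4 mul r1: issue@5 deps=(None,0) exec_start@5 write@8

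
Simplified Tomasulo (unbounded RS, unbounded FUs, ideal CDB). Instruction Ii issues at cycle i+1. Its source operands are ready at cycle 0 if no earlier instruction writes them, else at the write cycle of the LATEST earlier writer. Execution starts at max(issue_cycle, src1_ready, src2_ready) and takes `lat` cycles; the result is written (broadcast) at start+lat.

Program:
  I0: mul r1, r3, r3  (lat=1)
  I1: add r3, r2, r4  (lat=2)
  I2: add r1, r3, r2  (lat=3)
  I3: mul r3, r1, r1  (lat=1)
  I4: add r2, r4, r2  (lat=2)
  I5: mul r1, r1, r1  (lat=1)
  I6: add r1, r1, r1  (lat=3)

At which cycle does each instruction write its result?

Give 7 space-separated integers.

Answer: 2 4 7 8 7 8 11

Derivation:
I0 mul r1: issue@1 deps=(None,None) exec_start@1 write@2
I1 add r3: issue@2 deps=(None,None) exec_start@2 write@4
I2 add r1: issue@3 deps=(1,None) exec_start@4 write@7
I3 mul r3: issue@4 deps=(2,2) exec_start@7 write@8
I4 add r2: issue@5 deps=(None,None) exec_start@5 write@7
I5 mul r1: issue@6 deps=(2,2) exec_start@7 write@8
I6 add r1: issue@7 deps=(5,5) exec_start@8 write@11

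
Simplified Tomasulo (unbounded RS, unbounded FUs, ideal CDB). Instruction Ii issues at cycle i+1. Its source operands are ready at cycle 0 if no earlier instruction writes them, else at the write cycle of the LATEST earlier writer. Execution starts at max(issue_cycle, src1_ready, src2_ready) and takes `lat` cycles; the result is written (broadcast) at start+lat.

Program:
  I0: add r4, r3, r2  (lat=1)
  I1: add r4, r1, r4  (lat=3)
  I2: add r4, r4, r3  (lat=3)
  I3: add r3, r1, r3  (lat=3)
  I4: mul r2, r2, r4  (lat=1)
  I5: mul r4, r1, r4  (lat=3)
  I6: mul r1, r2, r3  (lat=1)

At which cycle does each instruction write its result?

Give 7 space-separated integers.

I0 add r4: issue@1 deps=(None,None) exec_start@1 write@2
I1 add r4: issue@2 deps=(None,0) exec_start@2 write@5
I2 add r4: issue@3 deps=(1,None) exec_start@5 write@8
I3 add r3: issue@4 deps=(None,None) exec_start@4 write@7
I4 mul r2: issue@5 deps=(None,2) exec_start@8 write@9
I5 mul r4: issue@6 deps=(None,2) exec_start@8 write@11
I6 mul r1: issue@7 deps=(4,3) exec_start@9 write@10

Answer: 2 5 8 7 9 11 10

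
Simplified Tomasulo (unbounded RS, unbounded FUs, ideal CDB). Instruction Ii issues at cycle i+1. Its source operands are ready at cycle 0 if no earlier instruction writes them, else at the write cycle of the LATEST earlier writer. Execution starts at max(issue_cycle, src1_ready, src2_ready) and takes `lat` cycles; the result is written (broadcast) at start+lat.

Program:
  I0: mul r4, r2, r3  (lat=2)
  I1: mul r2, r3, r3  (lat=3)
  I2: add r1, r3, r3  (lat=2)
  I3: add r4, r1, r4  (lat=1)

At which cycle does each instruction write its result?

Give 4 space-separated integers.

I0 mul r4: issue@1 deps=(None,None) exec_start@1 write@3
I1 mul r2: issue@2 deps=(None,None) exec_start@2 write@5
I2 add r1: issue@3 deps=(None,None) exec_start@3 write@5
I3 add r4: issue@4 deps=(2,0) exec_start@5 write@6

Answer: 3 5 5 6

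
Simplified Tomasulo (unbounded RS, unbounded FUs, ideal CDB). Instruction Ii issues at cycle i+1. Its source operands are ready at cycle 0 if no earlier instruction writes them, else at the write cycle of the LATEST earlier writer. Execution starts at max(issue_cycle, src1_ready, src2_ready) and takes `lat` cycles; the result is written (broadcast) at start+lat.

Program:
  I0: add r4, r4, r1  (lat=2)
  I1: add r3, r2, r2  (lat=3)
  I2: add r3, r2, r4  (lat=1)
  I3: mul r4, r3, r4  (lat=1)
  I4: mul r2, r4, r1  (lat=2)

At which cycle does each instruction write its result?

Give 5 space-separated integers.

I0 add r4: issue@1 deps=(None,None) exec_start@1 write@3
I1 add r3: issue@2 deps=(None,None) exec_start@2 write@5
I2 add r3: issue@3 deps=(None,0) exec_start@3 write@4
I3 mul r4: issue@4 deps=(2,0) exec_start@4 write@5
I4 mul r2: issue@5 deps=(3,None) exec_start@5 write@7

Answer: 3 5 4 5 7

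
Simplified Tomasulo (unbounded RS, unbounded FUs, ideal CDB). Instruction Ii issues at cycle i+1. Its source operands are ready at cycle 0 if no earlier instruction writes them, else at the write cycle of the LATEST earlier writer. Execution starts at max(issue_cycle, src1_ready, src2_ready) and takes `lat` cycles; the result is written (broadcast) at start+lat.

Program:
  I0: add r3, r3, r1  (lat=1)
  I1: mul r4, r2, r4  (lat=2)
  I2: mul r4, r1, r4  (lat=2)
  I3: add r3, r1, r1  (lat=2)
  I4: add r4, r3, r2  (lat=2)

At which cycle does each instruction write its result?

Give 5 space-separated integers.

Answer: 2 4 6 6 8

Derivation:
I0 add r3: issue@1 deps=(None,None) exec_start@1 write@2
I1 mul r4: issue@2 deps=(None,None) exec_start@2 write@4
I2 mul r4: issue@3 deps=(None,1) exec_start@4 write@6
I3 add r3: issue@4 deps=(None,None) exec_start@4 write@6
I4 add r4: issue@5 deps=(3,None) exec_start@6 write@8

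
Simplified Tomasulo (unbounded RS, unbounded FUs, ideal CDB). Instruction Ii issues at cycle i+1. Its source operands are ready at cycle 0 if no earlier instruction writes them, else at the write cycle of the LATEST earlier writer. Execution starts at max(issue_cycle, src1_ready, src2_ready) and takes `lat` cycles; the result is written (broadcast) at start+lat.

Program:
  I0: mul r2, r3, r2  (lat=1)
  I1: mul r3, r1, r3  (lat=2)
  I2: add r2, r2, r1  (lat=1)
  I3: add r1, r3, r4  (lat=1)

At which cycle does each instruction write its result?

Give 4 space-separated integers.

Answer: 2 4 4 5

Derivation:
I0 mul r2: issue@1 deps=(None,None) exec_start@1 write@2
I1 mul r3: issue@2 deps=(None,None) exec_start@2 write@4
I2 add r2: issue@3 deps=(0,None) exec_start@3 write@4
I3 add r1: issue@4 deps=(1,None) exec_start@4 write@5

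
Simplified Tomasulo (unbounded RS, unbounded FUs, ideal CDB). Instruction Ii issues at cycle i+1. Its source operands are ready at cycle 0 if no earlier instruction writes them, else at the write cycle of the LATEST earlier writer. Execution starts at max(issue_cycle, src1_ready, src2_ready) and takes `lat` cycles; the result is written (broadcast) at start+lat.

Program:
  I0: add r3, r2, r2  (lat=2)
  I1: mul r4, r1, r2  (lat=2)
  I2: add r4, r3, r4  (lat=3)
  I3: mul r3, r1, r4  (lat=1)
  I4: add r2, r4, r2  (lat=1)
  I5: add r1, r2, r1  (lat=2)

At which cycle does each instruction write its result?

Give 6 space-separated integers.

I0 add r3: issue@1 deps=(None,None) exec_start@1 write@3
I1 mul r4: issue@2 deps=(None,None) exec_start@2 write@4
I2 add r4: issue@3 deps=(0,1) exec_start@4 write@7
I3 mul r3: issue@4 deps=(None,2) exec_start@7 write@8
I4 add r2: issue@5 deps=(2,None) exec_start@7 write@8
I5 add r1: issue@6 deps=(4,None) exec_start@8 write@10

Answer: 3 4 7 8 8 10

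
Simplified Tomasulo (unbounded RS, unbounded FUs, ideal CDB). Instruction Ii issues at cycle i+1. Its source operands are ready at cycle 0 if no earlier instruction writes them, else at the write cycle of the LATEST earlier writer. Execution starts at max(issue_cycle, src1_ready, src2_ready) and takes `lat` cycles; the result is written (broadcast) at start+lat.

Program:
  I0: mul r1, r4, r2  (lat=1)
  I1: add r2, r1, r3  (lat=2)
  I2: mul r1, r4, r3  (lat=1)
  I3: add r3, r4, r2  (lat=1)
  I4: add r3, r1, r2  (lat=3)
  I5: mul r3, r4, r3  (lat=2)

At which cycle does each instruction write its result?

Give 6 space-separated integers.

I0 mul r1: issue@1 deps=(None,None) exec_start@1 write@2
I1 add r2: issue@2 deps=(0,None) exec_start@2 write@4
I2 mul r1: issue@3 deps=(None,None) exec_start@3 write@4
I3 add r3: issue@4 deps=(None,1) exec_start@4 write@5
I4 add r3: issue@5 deps=(2,1) exec_start@5 write@8
I5 mul r3: issue@6 deps=(None,4) exec_start@8 write@10

Answer: 2 4 4 5 8 10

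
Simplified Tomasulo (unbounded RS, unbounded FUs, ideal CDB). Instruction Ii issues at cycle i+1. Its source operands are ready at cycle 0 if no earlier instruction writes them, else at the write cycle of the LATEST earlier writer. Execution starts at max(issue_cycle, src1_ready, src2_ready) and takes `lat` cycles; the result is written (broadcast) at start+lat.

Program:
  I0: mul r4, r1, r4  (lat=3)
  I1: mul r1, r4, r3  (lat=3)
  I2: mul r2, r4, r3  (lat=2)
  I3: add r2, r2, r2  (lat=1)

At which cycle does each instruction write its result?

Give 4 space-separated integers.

Answer: 4 7 6 7

Derivation:
I0 mul r4: issue@1 deps=(None,None) exec_start@1 write@4
I1 mul r1: issue@2 deps=(0,None) exec_start@4 write@7
I2 mul r2: issue@3 deps=(0,None) exec_start@4 write@6
I3 add r2: issue@4 deps=(2,2) exec_start@6 write@7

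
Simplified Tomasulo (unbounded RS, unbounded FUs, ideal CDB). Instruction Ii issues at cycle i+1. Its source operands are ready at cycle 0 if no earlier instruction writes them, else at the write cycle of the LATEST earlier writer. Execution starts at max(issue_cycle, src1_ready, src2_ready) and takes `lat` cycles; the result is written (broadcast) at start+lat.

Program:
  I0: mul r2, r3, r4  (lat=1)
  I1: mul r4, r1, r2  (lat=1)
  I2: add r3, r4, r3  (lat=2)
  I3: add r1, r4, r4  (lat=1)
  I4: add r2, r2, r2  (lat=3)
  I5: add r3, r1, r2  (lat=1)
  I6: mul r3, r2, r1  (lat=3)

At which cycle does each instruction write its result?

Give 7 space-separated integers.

Answer: 2 3 5 5 8 9 11

Derivation:
I0 mul r2: issue@1 deps=(None,None) exec_start@1 write@2
I1 mul r4: issue@2 deps=(None,0) exec_start@2 write@3
I2 add r3: issue@3 deps=(1,None) exec_start@3 write@5
I3 add r1: issue@4 deps=(1,1) exec_start@4 write@5
I4 add r2: issue@5 deps=(0,0) exec_start@5 write@8
I5 add r3: issue@6 deps=(3,4) exec_start@8 write@9
I6 mul r3: issue@7 deps=(4,3) exec_start@8 write@11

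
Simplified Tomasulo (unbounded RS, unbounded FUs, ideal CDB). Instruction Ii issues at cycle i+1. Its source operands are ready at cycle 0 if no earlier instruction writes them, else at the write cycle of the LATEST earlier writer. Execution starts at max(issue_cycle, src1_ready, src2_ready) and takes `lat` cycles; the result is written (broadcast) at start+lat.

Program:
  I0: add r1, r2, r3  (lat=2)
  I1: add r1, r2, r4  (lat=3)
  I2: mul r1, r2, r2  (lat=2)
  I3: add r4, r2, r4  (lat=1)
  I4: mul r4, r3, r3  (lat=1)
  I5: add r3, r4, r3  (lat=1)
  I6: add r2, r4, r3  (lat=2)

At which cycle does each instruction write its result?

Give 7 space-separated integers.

I0 add r1: issue@1 deps=(None,None) exec_start@1 write@3
I1 add r1: issue@2 deps=(None,None) exec_start@2 write@5
I2 mul r1: issue@3 deps=(None,None) exec_start@3 write@5
I3 add r4: issue@4 deps=(None,None) exec_start@4 write@5
I4 mul r4: issue@5 deps=(None,None) exec_start@5 write@6
I5 add r3: issue@6 deps=(4,None) exec_start@6 write@7
I6 add r2: issue@7 deps=(4,5) exec_start@7 write@9

Answer: 3 5 5 5 6 7 9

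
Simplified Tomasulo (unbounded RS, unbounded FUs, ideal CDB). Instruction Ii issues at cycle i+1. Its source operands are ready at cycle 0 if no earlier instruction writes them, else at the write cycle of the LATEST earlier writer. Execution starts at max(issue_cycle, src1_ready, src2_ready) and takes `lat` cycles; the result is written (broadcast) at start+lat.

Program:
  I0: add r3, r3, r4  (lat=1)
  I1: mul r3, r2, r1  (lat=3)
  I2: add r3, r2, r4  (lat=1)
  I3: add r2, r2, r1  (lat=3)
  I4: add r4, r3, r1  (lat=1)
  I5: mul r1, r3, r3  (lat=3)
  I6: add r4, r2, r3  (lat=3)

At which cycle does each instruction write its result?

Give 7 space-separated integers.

Answer: 2 5 4 7 6 9 10

Derivation:
I0 add r3: issue@1 deps=(None,None) exec_start@1 write@2
I1 mul r3: issue@2 deps=(None,None) exec_start@2 write@5
I2 add r3: issue@3 deps=(None,None) exec_start@3 write@4
I3 add r2: issue@4 deps=(None,None) exec_start@4 write@7
I4 add r4: issue@5 deps=(2,None) exec_start@5 write@6
I5 mul r1: issue@6 deps=(2,2) exec_start@6 write@9
I6 add r4: issue@7 deps=(3,2) exec_start@7 write@10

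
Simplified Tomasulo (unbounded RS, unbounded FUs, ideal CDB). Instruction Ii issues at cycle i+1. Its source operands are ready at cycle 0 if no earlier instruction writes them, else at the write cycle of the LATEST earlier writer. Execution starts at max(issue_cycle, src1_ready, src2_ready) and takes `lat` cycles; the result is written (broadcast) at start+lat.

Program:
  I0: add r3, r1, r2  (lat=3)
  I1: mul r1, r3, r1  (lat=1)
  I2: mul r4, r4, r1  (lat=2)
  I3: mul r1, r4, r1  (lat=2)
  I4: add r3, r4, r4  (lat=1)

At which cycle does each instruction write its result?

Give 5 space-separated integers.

Answer: 4 5 7 9 8

Derivation:
I0 add r3: issue@1 deps=(None,None) exec_start@1 write@4
I1 mul r1: issue@2 deps=(0,None) exec_start@4 write@5
I2 mul r4: issue@3 deps=(None,1) exec_start@5 write@7
I3 mul r1: issue@4 deps=(2,1) exec_start@7 write@9
I4 add r3: issue@5 deps=(2,2) exec_start@7 write@8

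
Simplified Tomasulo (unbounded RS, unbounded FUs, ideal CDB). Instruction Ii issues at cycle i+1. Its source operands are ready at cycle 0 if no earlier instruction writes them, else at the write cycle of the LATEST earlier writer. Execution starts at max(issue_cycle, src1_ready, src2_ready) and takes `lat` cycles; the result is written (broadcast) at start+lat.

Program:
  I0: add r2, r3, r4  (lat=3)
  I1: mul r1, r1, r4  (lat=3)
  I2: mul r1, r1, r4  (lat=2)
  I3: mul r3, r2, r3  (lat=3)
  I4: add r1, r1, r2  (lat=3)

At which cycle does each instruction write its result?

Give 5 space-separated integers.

Answer: 4 5 7 7 10

Derivation:
I0 add r2: issue@1 deps=(None,None) exec_start@1 write@4
I1 mul r1: issue@2 deps=(None,None) exec_start@2 write@5
I2 mul r1: issue@3 deps=(1,None) exec_start@5 write@7
I3 mul r3: issue@4 deps=(0,None) exec_start@4 write@7
I4 add r1: issue@5 deps=(2,0) exec_start@7 write@10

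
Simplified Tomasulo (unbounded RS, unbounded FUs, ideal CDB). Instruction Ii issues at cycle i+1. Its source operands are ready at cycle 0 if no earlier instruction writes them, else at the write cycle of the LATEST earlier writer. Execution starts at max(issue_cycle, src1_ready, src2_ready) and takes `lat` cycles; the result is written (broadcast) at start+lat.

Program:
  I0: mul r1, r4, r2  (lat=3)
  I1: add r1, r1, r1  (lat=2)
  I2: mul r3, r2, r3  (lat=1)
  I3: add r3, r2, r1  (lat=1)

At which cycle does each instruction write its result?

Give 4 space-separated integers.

I0 mul r1: issue@1 deps=(None,None) exec_start@1 write@4
I1 add r1: issue@2 deps=(0,0) exec_start@4 write@6
I2 mul r3: issue@3 deps=(None,None) exec_start@3 write@4
I3 add r3: issue@4 deps=(None,1) exec_start@6 write@7

Answer: 4 6 4 7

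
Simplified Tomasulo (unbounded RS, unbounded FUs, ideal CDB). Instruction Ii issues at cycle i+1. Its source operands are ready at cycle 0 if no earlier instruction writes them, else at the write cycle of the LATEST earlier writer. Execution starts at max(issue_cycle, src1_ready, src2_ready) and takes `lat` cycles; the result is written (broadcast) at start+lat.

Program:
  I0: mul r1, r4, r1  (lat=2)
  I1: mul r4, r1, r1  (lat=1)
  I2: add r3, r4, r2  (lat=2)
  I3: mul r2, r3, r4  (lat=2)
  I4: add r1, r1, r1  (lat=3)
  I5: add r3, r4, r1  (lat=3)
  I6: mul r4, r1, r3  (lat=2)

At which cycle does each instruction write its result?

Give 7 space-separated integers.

Answer: 3 4 6 8 8 11 13

Derivation:
I0 mul r1: issue@1 deps=(None,None) exec_start@1 write@3
I1 mul r4: issue@2 deps=(0,0) exec_start@3 write@4
I2 add r3: issue@3 deps=(1,None) exec_start@4 write@6
I3 mul r2: issue@4 deps=(2,1) exec_start@6 write@8
I4 add r1: issue@5 deps=(0,0) exec_start@5 write@8
I5 add r3: issue@6 deps=(1,4) exec_start@8 write@11
I6 mul r4: issue@7 deps=(4,5) exec_start@11 write@13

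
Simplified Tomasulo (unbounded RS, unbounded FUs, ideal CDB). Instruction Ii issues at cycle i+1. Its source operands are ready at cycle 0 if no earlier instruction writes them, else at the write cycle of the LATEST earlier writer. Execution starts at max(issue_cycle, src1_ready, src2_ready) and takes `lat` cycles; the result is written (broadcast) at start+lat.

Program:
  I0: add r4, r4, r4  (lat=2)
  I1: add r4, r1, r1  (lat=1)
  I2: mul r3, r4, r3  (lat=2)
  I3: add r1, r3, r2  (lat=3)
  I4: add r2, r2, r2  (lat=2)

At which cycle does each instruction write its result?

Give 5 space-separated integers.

I0 add r4: issue@1 deps=(None,None) exec_start@1 write@3
I1 add r4: issue@2 deps=(None,None) exec_start@2 write@3
I2 mul r3: issue@3 deps=(1,None) exec_start@3 write@5
I3 add r1: issue@4 deps=(2,None) exec_start@5 write@8
I4 add r2: issue@5 deps=(None,None) exec_start@5 write@7

Answer: 3 3 5 8 7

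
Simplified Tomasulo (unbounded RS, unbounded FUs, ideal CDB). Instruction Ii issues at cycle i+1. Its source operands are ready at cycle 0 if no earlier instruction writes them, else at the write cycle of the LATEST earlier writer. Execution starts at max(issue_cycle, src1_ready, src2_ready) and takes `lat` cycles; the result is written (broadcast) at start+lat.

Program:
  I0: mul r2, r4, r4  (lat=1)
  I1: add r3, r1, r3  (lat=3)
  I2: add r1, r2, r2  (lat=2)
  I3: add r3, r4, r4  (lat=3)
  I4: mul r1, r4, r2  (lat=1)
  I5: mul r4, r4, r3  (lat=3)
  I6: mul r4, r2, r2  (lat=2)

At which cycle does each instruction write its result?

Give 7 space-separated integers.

Answer: 2 5 5 7 6 10 9

Derivation:
I0 mul r2: issue@1 deps=(None,None) exec_start@1 write@2
I1 add r3: issue@2 deps=(None,None) exec_start@2 write@5
I2 add r1: issue@3 deps=(0,0) exec_start@3 write@5
I3 add r3: issue@4 deps=(None,None) exec_start@4 write@7
I4 mul r1: issue@5 deps=(None,0) exec_start@5 write@6
I5 mul r4: issue@6 deps=(None,3) exec_start@7 write@10
I6 mul r4: issue@7 deps=(0,0) exec_start@7 write@9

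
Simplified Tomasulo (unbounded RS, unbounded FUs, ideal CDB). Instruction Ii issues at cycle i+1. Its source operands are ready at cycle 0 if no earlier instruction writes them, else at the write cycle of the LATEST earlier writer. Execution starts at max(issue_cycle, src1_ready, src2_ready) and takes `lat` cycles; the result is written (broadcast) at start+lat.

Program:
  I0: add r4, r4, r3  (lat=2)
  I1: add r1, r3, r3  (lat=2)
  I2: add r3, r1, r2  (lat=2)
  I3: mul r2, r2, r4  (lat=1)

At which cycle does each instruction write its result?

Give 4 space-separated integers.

Answer: 3 4 6 5

Derivation:
I0 add r4: issue@1 deps=(None,None) exec_start@1 write@3
I1 add r1: issue@2 deps=(None,None) exec_start@2 write@4
I2 add r3: issue@3 deps=(1,None) exec_start@4 write@6
I3 mul r2: issue@4 deps=(None,0) exec_start@4 write@5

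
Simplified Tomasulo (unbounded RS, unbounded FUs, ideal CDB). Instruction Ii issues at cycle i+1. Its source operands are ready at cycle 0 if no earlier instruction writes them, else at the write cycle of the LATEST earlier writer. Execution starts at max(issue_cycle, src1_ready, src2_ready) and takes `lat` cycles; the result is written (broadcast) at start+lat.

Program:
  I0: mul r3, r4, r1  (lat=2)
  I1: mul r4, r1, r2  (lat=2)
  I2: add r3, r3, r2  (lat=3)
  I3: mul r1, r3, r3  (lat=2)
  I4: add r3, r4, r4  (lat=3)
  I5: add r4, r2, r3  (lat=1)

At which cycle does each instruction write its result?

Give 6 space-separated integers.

Answer: 3 4 6 8 8 9

Derivation:
I0 mul r3: issue@1 deps=(None,None) exec_start@1 write@3
I1 mul r4: issue@2 deps=(None,None) exec_start@2 write@4
I2 add r3: issue@3 deps=(0,None) exec_start@3 write@6
I3 mul r1: issue@4 deps=(2,2) exec_start@6 write@8
I4 add r3: issue@5 deps=(1,1) exec_start@5 write@8
I5 add r4: issue@6 deps=(None,4) exec_start@8 write@9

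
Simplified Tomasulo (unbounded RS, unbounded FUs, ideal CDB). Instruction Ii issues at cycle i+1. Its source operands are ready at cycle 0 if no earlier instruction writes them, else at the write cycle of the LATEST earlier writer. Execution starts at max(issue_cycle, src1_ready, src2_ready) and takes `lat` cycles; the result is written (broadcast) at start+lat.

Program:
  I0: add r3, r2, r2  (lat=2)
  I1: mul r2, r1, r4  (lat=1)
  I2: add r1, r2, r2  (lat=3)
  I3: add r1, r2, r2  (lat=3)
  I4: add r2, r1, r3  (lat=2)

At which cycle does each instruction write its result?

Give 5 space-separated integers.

Answer: 3 3 6 7 9

Derivation:
I0 add r3: issue@1 deps=(None,None) exec_start@1 write@3
I1 mul r2: issue@2 deps=(None,None) exec_start@2 write@3
I2 add r1: issue@3 deps=(1,1) exec_start@3 write@6
I3 add r1: issue@4 deps=(1,1) exec_start@4 write@7
I4 add r2: issue@5 deps=(3,0) exec_start@7 write@9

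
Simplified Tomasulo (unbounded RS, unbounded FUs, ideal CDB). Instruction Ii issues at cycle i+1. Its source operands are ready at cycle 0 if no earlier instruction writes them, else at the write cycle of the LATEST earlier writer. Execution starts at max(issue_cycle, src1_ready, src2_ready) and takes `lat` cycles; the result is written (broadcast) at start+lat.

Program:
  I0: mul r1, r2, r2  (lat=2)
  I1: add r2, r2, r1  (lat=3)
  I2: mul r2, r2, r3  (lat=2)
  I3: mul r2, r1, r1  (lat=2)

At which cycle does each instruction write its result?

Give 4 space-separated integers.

Answer: 3 6 8 6

Derivation:
I0 mul r1: issue@1 deps=(None,None) exec_start@1 write@3
I1 add r2: issue@2 deps=(None,0) exec_start@3 write@6
I2 mul r2: issue@3 deps=(1,None) exec_start@6 write@8
I3 mul r2: issue@4 deps=(0,0) exec_start@4 write@6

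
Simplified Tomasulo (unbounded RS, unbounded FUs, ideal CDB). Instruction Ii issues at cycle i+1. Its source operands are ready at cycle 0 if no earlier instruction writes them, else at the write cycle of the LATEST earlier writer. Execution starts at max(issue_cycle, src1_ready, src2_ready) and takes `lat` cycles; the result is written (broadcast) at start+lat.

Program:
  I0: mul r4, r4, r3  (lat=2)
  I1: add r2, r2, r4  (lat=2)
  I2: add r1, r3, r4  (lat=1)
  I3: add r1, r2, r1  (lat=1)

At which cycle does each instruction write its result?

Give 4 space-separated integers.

I0 mul r4: issue@1 deps=(None,None) exec_start@1 write@3
I1 add r2: issue@2 deps=(None,0) exec_start@3 write@5
I2 add r1: issue@3 deps=(None,0) exec_start@3 write@4
I3 add r1: issue@4 deps=(1,2) exec_start@5 write@6

Answer: 3 5 4 6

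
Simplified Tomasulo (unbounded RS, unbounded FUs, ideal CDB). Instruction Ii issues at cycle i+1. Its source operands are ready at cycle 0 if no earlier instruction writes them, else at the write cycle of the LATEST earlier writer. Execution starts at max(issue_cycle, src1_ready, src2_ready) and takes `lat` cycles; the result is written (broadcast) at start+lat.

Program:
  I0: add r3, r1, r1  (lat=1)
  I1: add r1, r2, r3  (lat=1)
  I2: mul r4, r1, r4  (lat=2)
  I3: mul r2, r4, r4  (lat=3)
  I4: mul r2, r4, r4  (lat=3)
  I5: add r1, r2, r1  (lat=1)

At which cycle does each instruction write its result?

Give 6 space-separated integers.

I0 add r3: issue@1 deps=(None,None) exec_start@1 write@2
I1 add r1: issue@2 deps=(None,0) exec_start@2 write@3
I2 mul r4: issue@3 deps=(1,None) exec_start@3 write@5
I3 mul r2: issue@4 deps=(2,2) exec_start@5 write@8
I4 mul r2: issue@5 deps=(2,2) exec_start@5 write@8
I5 add r1: issue@6 deps=(4,1) exec_start@8 write@9

Answer: 2 3 5 8 8 9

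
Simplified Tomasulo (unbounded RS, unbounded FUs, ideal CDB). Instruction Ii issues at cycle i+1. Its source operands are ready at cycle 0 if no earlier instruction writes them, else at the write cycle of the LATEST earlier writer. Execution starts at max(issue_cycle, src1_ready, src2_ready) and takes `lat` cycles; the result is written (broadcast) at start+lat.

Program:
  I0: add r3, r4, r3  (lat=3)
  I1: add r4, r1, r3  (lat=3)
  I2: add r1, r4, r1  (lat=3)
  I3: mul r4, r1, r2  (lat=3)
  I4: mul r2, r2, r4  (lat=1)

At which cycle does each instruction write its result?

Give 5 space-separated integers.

Answer: 4 7 10 13 14

Derivation:
I0 add r3: issue@1 deps=(None,None) exec_start@1 write@4
I1 add r4: issue@2 deps=(None,0) exec_start@4 write@7
I2 add r1: issue@3 deps=(1,None) exec_start@7 write@10
I3 mul r4: issue@4 deps=(2,None) exec_start@10 write@13
I4 mul r2: issue@5 deps=(None,3) exec_start@13 write@14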